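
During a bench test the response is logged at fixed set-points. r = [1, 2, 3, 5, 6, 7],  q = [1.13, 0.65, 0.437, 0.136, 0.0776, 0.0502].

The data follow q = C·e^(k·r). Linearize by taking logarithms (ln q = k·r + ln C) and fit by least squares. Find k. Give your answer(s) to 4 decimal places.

k = -0.5271

Taking logs, ln q = k·r + ln C, so regress ln q on r.
Sums: Σr = 24.0000, Σ(r)² = 124.0000, Σln q = -8.6794, Σr·ln q = -49.4776.
Normal system: [[124.0000, 24.0000]; [24.0000, 6]]·[k, ln C]ᵀ = [-49.4776, -8.6794]ᵀ.
Slope k = (n·Σr·ln q − Σr·Σln q)/(n·Σ(r)² − (Σr)²) = (6·-49.4776 − 24.0000·-8.6794)/168.0000 = -0.52714; ln C = (Σln q − k·Σr)/n = 0.66200.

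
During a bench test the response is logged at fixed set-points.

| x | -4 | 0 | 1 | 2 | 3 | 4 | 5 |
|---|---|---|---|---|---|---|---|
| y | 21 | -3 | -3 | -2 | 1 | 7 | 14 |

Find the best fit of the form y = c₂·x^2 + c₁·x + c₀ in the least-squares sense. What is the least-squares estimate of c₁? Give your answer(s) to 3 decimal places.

c₁ = -1.784

Sums needed: Σx^2·x^2 = 1235, Σx^2·x = 161, Σx^2 = 71, Σx·x = 71, Σx = 11, Σ1 = 7.
Right-hand side: Σx^2·y = 796, Σx·y = 10, Σy = 35.
Normal equations: [[1235, 161, 71]; [161, 71, 11]; [71, 11, 7]]·[c₂, c₁, c₀]ᵀ = [796, 10, 35]ᵀ.
Solving the 3×3 system (Gaussian elimination) gives c₂ = 30231/29414, c₁ = -52461/29414, c₀ = -38560/14707.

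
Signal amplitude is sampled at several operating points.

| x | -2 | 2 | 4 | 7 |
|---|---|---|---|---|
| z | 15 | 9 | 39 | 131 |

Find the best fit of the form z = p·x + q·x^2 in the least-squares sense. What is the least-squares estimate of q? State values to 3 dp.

Compute the Gram sums: Σx·x = 73, Σx·x^2 = 407, Σx^2·x^2 = 2689.
Moment sums: Σx·z = 1061, Σx^2·z = 7139.
AᵀA·[p, q]ᵀ = Aᵀz becomes [[73, 407]; [407, 2689]]·[p, q]ᵀ = [1061, 7139]ᵀ.
Eliminating q: 2689·(row 1) − 407·(row 2) gives 30648·p = 2689·1061 − 407·7139 = -52544, so p = -6568/3831.
Then q = (7139 − 407·(-6568/3831))/2689 = 11165/3831.

q = 2.914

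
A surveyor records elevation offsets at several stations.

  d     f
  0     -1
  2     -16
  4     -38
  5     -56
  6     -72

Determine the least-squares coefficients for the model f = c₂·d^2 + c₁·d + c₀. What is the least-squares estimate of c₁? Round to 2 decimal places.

c₁ = -4.88

Setting ∂/∂c₂ … = 0 gives: 2193·c₂ + 413·c₁ + 81·c₀ = -4664;  413·c₂ + 81·c₁ + 17·c₀ = -896;  81·c₂ + 17·c₁ + 5·c₀ = -183.
Solving the 3×3 system (Gaussian elimination) gives c₂ = -2189/1876, c₁ = -9157/1876, c₀ = -1033/938.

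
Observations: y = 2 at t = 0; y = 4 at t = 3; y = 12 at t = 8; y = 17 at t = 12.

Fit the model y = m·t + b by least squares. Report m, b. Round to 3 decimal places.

m = 1.307, b = 1.236

Entries of XᵀX: Σt·t = 217, Σt = 23, Σ1 = 4.
Moment sums: Σt·y = 312, Σy = 35.
XᵀX·[m, b]ᵀ = Xᵀy becomes [[217, 23]; [23, 4]]·[m, b]ᵀ = [312, 35]ᵀ.
det = 217·4 − 23² = 339.
m = (312·4 − 23·35)/339 = 443/339; b = (217·35 − 23·312)/339 = 419/339.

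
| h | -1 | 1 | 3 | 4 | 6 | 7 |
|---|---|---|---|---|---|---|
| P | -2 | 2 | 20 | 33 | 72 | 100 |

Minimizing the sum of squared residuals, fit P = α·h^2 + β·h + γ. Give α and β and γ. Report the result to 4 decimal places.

Normal-equation sums: Σh^2·h^2 = 4036, Σh^2·h = 650, Σh^2 = 112, Σh·h = 112, Σh = 20, Σ1 = 6.
And Σh^2·P = 8200, Σh·P = 1328, ΣP = 225.
So MᵀM·[α, β, γ]ᵀ = MᵀP: [[4036, 650, 112]; [650, 112, 20]; [112, 20, 6]]·[α, β, γ]ᵀ = [8200, 1328, 225]ᵀ.
Solving the 3×3 system (Gaussian elimination) gives α = 5355/2911, β = 4434/2911, γ = -11155/5822.

α = 1.8396, β = 1.5232, γ = -1.9160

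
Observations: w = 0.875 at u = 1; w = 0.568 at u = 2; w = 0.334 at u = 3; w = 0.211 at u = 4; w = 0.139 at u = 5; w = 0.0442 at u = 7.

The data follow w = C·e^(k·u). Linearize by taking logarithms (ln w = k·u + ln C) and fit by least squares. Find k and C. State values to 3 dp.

k = -0.494, C = 1.495

With ln wᵢ as the transformed response and uᵢ as the regressor:
Σu = 22.0000, Σ(u)² = 104.0000, Σln w = -8.4440, Σu·ln w = -42.4779.
Equations: 104.0000·k + 22.0000·ln C = -42.4779;  22.0000·k + 6·ln C = -8.4440.
Slope k = (n·Σu·ln w − Σu·Σln w)/(n·Σ(u)² − (Σu)²) = (6·-42.4779 − 22.0000·-8.4440)/140.0000 = -0.49357; ln C = (Σln w − k·Σu)/n = 0.40241, so C = exp(0.40241) = 1.49543.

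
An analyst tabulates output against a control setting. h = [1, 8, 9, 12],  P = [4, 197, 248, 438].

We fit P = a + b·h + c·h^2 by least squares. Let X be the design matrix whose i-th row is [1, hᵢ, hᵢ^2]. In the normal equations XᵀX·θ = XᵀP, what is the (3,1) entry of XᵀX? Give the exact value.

290

Row 3 ↔ basis h^2, column 1 ↔ basis 1, so (XᵀX)_{3,1} = Σᵢ h^2 = (1)·(1) + (64)·(1) + (81)·(1) + (144)·(1) = 290.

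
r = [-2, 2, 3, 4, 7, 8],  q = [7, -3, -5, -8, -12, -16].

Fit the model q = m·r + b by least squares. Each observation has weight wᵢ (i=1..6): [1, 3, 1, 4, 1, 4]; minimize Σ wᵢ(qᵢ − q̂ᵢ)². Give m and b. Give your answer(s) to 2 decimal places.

Compute the Gram sums: Σwᵢ·r·r = 394, Σwᵢ·r = 62, Σwᵢ·1 = 14.
For MᵀWq: Σwᵢ·r·q = -771, Σwᵢ·q = -115.
MᵀWM·[m, b]ᵀ = MᵀWq becomes [[394, 62]; [62, 14]]·[m, b]ᵀ = [-771, -115]ᵀ.
Δ = 394·14 − 62² = 1672.
m = ((-771)·14 − 62·(-115))/1672 = -458/209; b = (394·(-115) − 62·(-771))/1672 = 623/418.

m = -2.19, b = 1.49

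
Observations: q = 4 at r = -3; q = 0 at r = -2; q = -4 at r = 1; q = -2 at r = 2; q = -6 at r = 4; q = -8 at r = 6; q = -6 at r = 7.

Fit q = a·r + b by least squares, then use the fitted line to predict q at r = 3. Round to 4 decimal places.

q̂ = -4.0000

Normal-equation sums: Σr·r = 119, Σr = 15, Σ1 = 7.
And Σr·q = -134, Σq = -22.
Determinant 119·7 − 15² = 608.
a = ((-134)·7 − 15·(-22))/608 = -1; b = (119·(-22) − 15·(-134))/608 = -1.
At r = 3: q̂ = (-1)·(3) + (-1)·(1) = -4.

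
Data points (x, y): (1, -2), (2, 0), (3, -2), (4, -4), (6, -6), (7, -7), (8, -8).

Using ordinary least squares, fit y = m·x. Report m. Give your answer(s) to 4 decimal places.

From the data, Σx·x = 179.
For Mᵀy: Σx·y = -173.
So MᵀM·[m]ᵀ = Mᵀy: [[179]]·[m]ᵀ = [-173]ᵀ.
Hence m = -173 / 179 ≈ -0.96648.

m = -0.9665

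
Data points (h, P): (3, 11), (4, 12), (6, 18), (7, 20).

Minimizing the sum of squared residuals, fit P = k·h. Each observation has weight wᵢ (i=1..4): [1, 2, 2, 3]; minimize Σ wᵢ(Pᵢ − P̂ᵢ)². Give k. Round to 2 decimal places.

MᵀWM·[k]ᵀ = MᵀWP reads: 260·k = 765.
k = 765/260 = 2.94231.

k = 2.94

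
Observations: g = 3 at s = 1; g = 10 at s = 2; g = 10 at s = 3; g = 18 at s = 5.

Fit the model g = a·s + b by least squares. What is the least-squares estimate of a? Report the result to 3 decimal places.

From the data, Σs·s = 39, Σs = 11, Σ1 = 4.
For Aᵀg: Σs·g = 143, Σg = 41.
Δ = 39·4 − 11² = 35.
a = (143·4 − 11·41)/35 = 121/35; b = (39·41 − 11·143)/35 = 26/35.

a = 3.457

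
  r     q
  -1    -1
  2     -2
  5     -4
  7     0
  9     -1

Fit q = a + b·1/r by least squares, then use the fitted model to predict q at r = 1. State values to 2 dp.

q̂ = -2.35

From the data, Σ1 = 5, Σ1/r = -29/630, Σ1/r·1/r = 525001/396900.
Moment sums: Σq = -8, Σ1/r·q = -41/45.
det = 5·(525001/396900) − (-29/630)² = 656041/99225.
a = ((-8)·(525001/396900) − (-29/630)·(-41/45))/(656041/99225) = -2108327/1312082; b = (5·(-41/45) − (-29/630)·(-8))/(656041/99225) = -488565/656041.
At r = 1: q̂ = (-2108327/1312082)·(1) + (-488565/656041)·(1) = -3085457/1312082.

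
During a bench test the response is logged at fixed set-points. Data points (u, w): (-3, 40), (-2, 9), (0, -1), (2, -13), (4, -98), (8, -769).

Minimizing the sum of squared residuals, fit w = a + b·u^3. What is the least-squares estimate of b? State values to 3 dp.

Setting ∂/∂a … = 0 gives: 6·a + 549·b = -832;  549·a + 267097·b = -401256.
Eliminating b: 267097·(row 1) − 549·(row 2) gives 1301181·a = 267097·(-832) − 549·(-401256) = -1935160, so a = -1935160/1301181.
Then b = ((-401256) − 549·(-1935160/1301181))/267097 = -650256/433727.

b = -1.499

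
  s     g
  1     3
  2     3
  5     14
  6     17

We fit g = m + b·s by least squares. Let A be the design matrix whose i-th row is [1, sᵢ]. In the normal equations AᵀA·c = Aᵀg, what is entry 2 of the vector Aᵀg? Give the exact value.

181

Entry 2 ↔ basis s, so (Aᵀg)_{2} = Σᵢ (s)·gᵢ = (1)·(3) + (2)·(3) + (5)·(14) + (6)·(17) = 181.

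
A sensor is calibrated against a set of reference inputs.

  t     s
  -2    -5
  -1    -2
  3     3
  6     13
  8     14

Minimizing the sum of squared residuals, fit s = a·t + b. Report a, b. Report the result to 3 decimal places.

Normal-equation sums: Σt·t = 114, Σt = 14, Σ1 = 5.
And Σt·s = 211, Σs = 23.
So XᵀX·[a, b]ᵀ = Xᵀs: [[114, 14]; [14, 5]]·[a, b]ᵀ = [211, 23]ᵀ.
Eliminating b: 5·(row 1) − 14·(row 2) gives 374·a = 5·211 − 14·23 = 733, so a = 733/374.
Then b = (23 − 14·(733/374))/5 = -166/187.

a = 1.960, b = -0.888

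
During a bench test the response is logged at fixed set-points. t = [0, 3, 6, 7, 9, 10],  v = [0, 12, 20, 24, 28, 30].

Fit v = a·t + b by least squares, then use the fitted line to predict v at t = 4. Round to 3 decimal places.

Forming XᵀX = [[275, 35]; [35, 6]] and Xᵀv = [876, 114]ᵀ gives XᵀX·[a, b]ᵀ = Xᵀv.
det = 275·6 − 35² = 425.
a = (876·6 − 35·114)/425 = 1266/425; b = (275·114 − 35·876)/425 = 138/85.
At t = 4: v̂ = (1266/425)·(4) + (138/85)·(1) = 5754/425.

v̂ = 13.539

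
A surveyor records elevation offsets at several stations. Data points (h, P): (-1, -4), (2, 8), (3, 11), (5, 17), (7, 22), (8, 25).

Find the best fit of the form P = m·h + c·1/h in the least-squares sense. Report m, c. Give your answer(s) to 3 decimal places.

Setting ∂/∂m … = 0 gives: 152·m + 6·c = 492;  6·m + (1014049/705600)·c = 17921/840.
det = 152·(1014049/705600) − 6² = 16091731/88200.
m = (492·(1014049/705600) − 6·(17921/840))/(16091731/88200) = 102147567/32183462; c = (152·(17921/840) − 6·492)/(16091731/88200) = 25652760/16091731.

m = 3.174, c = 1.594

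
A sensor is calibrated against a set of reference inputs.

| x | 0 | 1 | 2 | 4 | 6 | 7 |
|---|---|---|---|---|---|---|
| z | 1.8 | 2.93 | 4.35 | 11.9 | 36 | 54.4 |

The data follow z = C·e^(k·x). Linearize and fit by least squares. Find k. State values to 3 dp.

k = 0.494

Let Y = ln z. Fitting Y = k·x + ln C by least squares:
Σx = 20.0000, Σ(x)² = 106.0000, Σln z = 13.1894, Σx·ln z = 63.3972.
Equations: 106.0000·k + 20.0000·ln C = 63.3972;  20.0000·k + 6·ln C = 13.1894.
Slope k = (n·Σx·ln z − Σx·Σln z)/(n·Σ(x)² − (Σx)²) = (6·63.3972 − 20.0000·13.1894)/236.0000 = 0.49405; ln C = (Σln z − k·Σx)/n = 0.55140.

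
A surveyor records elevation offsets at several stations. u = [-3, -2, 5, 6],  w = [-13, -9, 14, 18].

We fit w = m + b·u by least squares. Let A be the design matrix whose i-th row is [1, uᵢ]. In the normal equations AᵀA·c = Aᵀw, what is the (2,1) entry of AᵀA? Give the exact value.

6

Row 2 ↔ basis u, column 1 ↔ basis 1, so (AᵀA)_{2,1} = Σᵢ u = (-3)·(1) + (-2)·(1) + (5)·(1) + (6)·(1) = 6.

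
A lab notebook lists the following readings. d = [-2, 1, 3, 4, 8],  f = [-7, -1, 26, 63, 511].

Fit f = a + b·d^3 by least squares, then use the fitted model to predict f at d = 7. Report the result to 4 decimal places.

Entries of XᵀX: Σ1 = 5, Σd^3 = 596, Σd^3·d^3 = 267034.
And Σf = 592, Σd^3·f = 266421.
XᵀX·[a, b]ᵀ = Xᵀf becomes [[5, 596]; [596, 267034]]·[a, b]ᵀ = [592, 266421]ᵀ.
Eliminating b: 267034·(row 1) − 596·(row 2) gives 979954·a = 267034·592 − 596·266421 = -702788, so a = -351394/489977.
Then b = (266421 − 596·(-351394/489977))/267034 = 979273/979954.
At d = 7: f̂ = (-351394/489977)·(1) + (979273/979954)·(343) = 335187851/979954.

f̂ = 342.0445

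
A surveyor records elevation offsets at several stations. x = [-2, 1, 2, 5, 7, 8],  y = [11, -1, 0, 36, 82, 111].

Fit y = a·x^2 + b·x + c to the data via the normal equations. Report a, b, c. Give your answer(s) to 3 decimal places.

a = 2.097, b = -2.666, c = -2.223

Setting ∂/∂a … = 0 gives: 7155·a + 981·b + 147·c = 12065;  981·a + 147·b + 21·c = 1619;  147·a + 21·b + 6·c = 239.
(Σx^2·x^2 = 7155, Σx^2·x = 981, Σx^2 = 147, Σx·x = 147, Σx = 21, Σ1 = 6, Σx^2·y = 12065, Σx·y = 1619, Σy = 239.)
Solving the 3×3 system (Gaussian elimination) gives a = 15227/7260, b = -6451/2420, c = -4034/1815.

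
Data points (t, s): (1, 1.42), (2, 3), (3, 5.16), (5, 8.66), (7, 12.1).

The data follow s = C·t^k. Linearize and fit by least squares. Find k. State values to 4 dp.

k = 1.1128

With ln sᵢ as the transformed response and ln tᵢ as the regressor:
Σln t = 5.3471, Σ(ln t)² = 8.0643, Σln s = 7.7421, Σln t·ln s = 10.8901.
Normal system: [[8.0643, 5.3471]; [5.3471, 5]]·[k, ln C]ᵀ = [10.8901, 7.7421]ᵀ.
Slope k = (n·Σln t·ln s − Σln t·Σln s)/(n·Σ(ln t)² − (Σln t)²) = (5·10.8901 − 5.3471·7.7421)/11.7297 = 1.11278; ln C = (Σln s − k·Σln t)/n = 0.35839.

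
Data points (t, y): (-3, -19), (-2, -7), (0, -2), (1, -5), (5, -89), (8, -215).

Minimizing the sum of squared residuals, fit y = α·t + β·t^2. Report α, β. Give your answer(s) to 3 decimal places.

α = -2.660, β = -3.027

With design matrix A, AᵀA = [[103, 603]; [603, 4819]] and Aᵀy = [-2099, -16189]ᵀ.
Eliminating β: 4819·(row 1) − 603·(row 2) gives 132748·α = 4819·(-2099) − 603·(-16189) = -353114, so α = -176557/66374.
Then β = ((-16189) − 603·(-176557/66374))/4819 = -200885/66374.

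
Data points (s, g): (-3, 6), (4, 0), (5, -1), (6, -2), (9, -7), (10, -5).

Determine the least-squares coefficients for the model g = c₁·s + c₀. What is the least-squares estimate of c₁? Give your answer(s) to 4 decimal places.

c₁ = -0.9501

With design matrix M, MᵀM = [[267, 31]; [31, 6]] and Mᵀg = [-148, -9]ᵀ.
det = 267·6 − 31² = 641.
c₁ = ((-148)·6 − 31·(-9))/641 = -609/641; c₀ = (267·(-9) − 31·(-148))/641 = 2185/641.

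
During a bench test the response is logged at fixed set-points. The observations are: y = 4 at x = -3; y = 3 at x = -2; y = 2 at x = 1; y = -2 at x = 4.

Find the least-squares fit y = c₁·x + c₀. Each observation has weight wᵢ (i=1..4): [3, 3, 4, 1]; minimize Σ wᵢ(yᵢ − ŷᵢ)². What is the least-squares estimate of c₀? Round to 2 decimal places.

c₀ = 2.03

Forming MᵀWM = [[59, -7]; [-7, 11]] and MᵀWy = [-54, 27]ᵀ gives MᵀWM·[c₁, c₀]ᵀ = MᵀWy.
Δ = 59·11 − (-7)² = 600.
c₁ = ((-54)·11 − (-7)·27)/600 = -27/40; c₀ = (59·27 − (-7)·(-54))/600 = 81/40.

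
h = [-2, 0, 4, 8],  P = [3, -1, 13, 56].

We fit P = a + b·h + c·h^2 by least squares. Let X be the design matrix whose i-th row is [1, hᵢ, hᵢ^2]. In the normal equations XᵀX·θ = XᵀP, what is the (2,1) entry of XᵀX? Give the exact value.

Row 2 ↔ basis h, column 1 ↔ basis 1, so (XᵀX)_{2,1} = Σᵢ h = (-2)·(1) + (0)·(1) + (4)·(1) + (8)·(1) = 10.

10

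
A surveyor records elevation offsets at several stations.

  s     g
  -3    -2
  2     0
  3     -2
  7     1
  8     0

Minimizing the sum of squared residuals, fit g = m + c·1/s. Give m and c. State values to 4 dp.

Normal-equation sums: Σ1 = 5, Σ1/s = 43/56, Σ1/s·1/s = 14345/28224.
For Xᵀg: Σg = -3, Σ1/s·g = 1/7.
Normal equations: [[5, 43/56]; [43/56, 14345/28224]]·[m, c]ᵀ = [-3, 1/7]ᵀ.
Determinant 5·(14345/28224) − (43/56)² = 13771/7056.
m = ((-3)·(14345/28224) − (43/56)·(1/7))/(13771/7056) = -46131/55084; c = (5·(1/7) − (43/56)·(-3))/(13771/7056) = 21294/13771.

m = -0.8375, c = 1.5463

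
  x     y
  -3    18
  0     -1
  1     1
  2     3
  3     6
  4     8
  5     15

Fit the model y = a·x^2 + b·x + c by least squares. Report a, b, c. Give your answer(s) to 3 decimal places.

Forming MᵀM = [[1060, 198, 64]; [198, 64, 12]; [64, 12, 7]] and Mᵀy = [732, 78, 50]ᵀ gives MᵀM·[a, b, c]ᵀ = Mᵀy.
Inverting the 3×3 Gram matrix, [a, b, c]ᵀ = [22081/22449, -16292/7483, 42254/22449]ᵀ.

a = 0.984, b = -2.177, c = 1.882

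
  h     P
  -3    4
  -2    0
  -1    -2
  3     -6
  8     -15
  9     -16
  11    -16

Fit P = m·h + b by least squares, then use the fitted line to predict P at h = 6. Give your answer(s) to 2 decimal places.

From the data, Σh·h = 289, Σh = 25, Σ1 = 7.
Right-hand side: Σh·P = -468, ΣP = -51.
So XᵀX·[m, b]ᵀ = XᵀP: [[289, 25]; [25, 7]]·[m, b]ᵀ = [-468, -51]ᵀ.
Eliminating b: 7·(row 1) − 25·(row 2) gives 1398·m = 7·(-468) − 25·(-51) = -2001, so m = -667/466.
Then b = ((-51) − 25·(-667/466))/7 = -1013/466.
At h = 6: P̂ = (-667/466)·(6) + (-1013/466)·(1) = -5015/466.

P̂ = -10.76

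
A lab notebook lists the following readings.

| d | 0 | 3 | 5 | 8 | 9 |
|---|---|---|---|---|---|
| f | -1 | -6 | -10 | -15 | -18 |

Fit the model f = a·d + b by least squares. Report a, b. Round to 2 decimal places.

Compute the Gram sums: Σd·d = 179, Σd = 25, Σ1 = 5.
And Σd·f = -350, Σf = -50.
Eliminating b: 5·(row 1) − 25·(row 2) gives 270·a = 5·(-350) − 25·(-50) = -500, so a = -50/27.
Then b = ((-50) − 25·(-50/27))/5 = -20/27.

a = -1.85, b = -0.74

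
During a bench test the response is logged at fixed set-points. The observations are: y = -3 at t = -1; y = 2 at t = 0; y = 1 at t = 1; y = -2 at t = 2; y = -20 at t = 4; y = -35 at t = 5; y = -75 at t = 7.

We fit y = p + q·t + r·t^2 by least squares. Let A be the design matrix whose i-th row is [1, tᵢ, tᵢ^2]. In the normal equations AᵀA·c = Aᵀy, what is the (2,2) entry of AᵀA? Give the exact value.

96

Row 2 ↔ basis t, column 2 ↔ basis t, so (AᵀA)_{2,2} = Σᵢ (t)·(t) = (-1)·(-1) + (0)·(0) + (1)·(1) + (2)·(2) + (4)·(4) + (5)·(5) + (7)·(7) = 96.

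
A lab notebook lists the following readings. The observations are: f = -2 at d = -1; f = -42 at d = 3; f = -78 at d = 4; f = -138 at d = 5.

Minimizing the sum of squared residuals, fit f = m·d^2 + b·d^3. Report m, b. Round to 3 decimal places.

m = -2.939, b = -0.512

Compute the Gram sums: Σd^2·d^2 = 963, Σd^2·d^3 = 4391, Σd^3·d^3 = 20451.
Right-hand side: Σd^2·f = -5078, Σd^3·f = -23374.
MᵀM·[m, b]ᵀ = Mᵀf becomes [[963, 4391]; [4391, 20451]]·[m, b]ᵀ = [-5078, -23374]ᵀ.
Δ = 963·20451 − 4391² = 413432.
m = ((-5078)·20451 − 4391·(-23374))/413432 = -151868/51679; b = (963·(-23374) − 4391·(-5078))/413432 = -26458/51679.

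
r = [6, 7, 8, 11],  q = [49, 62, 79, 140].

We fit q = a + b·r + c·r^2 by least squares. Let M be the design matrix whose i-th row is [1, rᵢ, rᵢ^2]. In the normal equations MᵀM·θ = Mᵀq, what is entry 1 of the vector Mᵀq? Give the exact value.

330

Entry 1 ↔ basis 1, so (Mᵀq)_{1} = Σᵢ qᵢ = (1)·(49) + (1)·(62) + (1)·(79) + (1)·(140) = 330.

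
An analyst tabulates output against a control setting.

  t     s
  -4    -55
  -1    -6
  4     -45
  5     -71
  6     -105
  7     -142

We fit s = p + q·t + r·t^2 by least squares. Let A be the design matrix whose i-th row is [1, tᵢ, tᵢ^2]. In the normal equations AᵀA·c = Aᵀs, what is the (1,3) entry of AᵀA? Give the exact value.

Row 1 ↔ basis 1, column 3 ↔ basis t^2, so (AᵀA)_{1,3} = Σᵢ t^2 = (1)·(16) + (1)·(1) + (1)·(16) + (1)·(25) + (1)·(36) + (1)·(49) = 143.

143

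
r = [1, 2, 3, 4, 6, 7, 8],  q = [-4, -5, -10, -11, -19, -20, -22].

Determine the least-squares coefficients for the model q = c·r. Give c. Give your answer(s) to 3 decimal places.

c = -2.894

From the data, Σr·r = 179.
Right-hand side: Σr·q = -518.
MᵀM·[c]ᵀ = Mᵀq becomes [[179]]·[c]ᵀ = [-518]ᵀ.
c = (-518)/179 = -2.89385.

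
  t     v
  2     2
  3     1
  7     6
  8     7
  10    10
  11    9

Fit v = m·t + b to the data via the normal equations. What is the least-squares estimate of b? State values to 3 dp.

Forming XᵀX = [[347, 41]; [41, 6]] and Xᵀv = [304, 35]ᵀ gives XᵀX·[m, b]ᵀ = Xᵀv.
Eliminating b: 6·(row 1) − 41·(row 2) gives 401·m = 6·304 − 41·35 = 389, so m = 389/401.
Then b = (35 − 41·(389/401))/6 = -319/401.

b = -0.796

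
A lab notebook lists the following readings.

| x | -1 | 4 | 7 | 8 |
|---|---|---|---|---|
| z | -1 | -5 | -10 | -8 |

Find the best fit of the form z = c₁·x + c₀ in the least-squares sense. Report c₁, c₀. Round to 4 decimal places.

c₁ = -0.9184, c₀ = -1.8673

MᵀM·[c₁, c₀]ᵀ = Mᵀz reads: 130·c₁ + 18·c₀ = -153;  18·c₁ + 4·c₀ = -24.
(Σx·x = 130, Σx = 18, Σ1 = 4, Σx·z = -153, Σz = -24.)
det = 130·4 − 18² = 196.
c₁ = ((-153)·4 − 18·(-24))/196 = -45/49; c₀ = (130·(-24) − 18·(-153))/196 = -183/98.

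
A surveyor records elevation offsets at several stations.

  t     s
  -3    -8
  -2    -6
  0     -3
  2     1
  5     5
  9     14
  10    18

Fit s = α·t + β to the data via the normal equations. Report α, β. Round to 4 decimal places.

α = 1.9125, β = -2.7375

Sums needed: Σt·t = 223, Σt = 21, Σ1 = 7.
For Xᵀs: Σt·s = 369, Σs = 21.
XᵀX·[α, β]ᵀ = Xᵀs becomes [[223, 21]; [21, 7]]·[α, β]ᵀ = [369, 21]ᵀ.
Eliminating β: 7·(row 1) − 21·(row 2) gives 1120·α = 7·369 − 21·21 = 2142, so α = 153/80.
Then β = (21 − 21·(153/80))/7 = -219/80.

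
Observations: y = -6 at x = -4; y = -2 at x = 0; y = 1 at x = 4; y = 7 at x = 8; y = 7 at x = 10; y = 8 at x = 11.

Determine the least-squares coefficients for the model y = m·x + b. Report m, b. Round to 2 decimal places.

From the data, Σx·x = 317, Σx = 29, Σ1 = 6.
Moment sums: Σx·y = 242, Σy = 15.
AᵀA·[m, b]ᵀ = Aᵀy becomes [[317, 29]; [29, 6]]·[m, b]ᵀ = [242, 15]ᵀ.
det = 317·6 − 29² = 1061.
m = (242·6 − 29·15)/1061 = 1017/1061; b = (317·15 − 29·242)/1061 = -2263/1061.

m = 0.96, b = -2.13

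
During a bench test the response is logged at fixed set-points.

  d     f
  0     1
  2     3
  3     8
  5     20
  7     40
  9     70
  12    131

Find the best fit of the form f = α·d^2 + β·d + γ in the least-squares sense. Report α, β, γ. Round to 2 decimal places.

Compute the Gram sums: Σd^2·d^2 = 30420, Σd^2·d = 2960, Σd^2 = 312, Σd·d = 312, Σd = 38, Σ1 = 7.
And Σd^2·f = 27078, Σd·f = 2612, Σf = 273.
Solving the 3×3 system (Gaussian elimination) gives α = 127135/124474, β = -192345/124474, γ = 116028/62237.

α = 1.02, β = -1.55, γ = 1.86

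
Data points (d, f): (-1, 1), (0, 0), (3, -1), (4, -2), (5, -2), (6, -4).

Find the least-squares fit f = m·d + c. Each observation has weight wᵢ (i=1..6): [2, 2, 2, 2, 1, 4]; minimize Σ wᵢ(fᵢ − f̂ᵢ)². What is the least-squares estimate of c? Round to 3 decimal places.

Setting ∂/∂m … = 0 gives: 221·m + 41·c = -130;  41·m + 13·c = -22.
(Σwᵢ·d·d = 221, Σwᵢ·d = 41, Σwᵢ·1 = 13, Σwᵢ·d·f = -130, Σwᵢ·f = -22.)
det = 221·13 − 41² = 1192.
m = ((-130)·13 − 41·(-22))/1192 = -197/298; c = (221·(-22) − 41·(-130))/1192 = 117/298.

c = 0.393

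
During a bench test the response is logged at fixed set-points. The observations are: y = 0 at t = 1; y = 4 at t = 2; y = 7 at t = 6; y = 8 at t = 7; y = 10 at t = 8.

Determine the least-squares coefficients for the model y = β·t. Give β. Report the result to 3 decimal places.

With design matrix X, XᵀX = [[154]] and Xᵀy = [186]ᵀ.
Hence β = 186 / 154 ≈ 1.20779.

β = 1.208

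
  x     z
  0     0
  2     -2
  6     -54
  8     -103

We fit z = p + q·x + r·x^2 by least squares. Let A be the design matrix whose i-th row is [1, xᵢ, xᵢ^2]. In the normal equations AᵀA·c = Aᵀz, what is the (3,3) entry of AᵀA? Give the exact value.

5408

Row 3 ↔ basis x^2, column 3 ↔ basis x^2, so (AᵀA)_{3,3} = Σᵢ (x^2)·(x^2) = (0)·(0) + (4)·(4) + (36)·(36) + (64)·(64) = 5408.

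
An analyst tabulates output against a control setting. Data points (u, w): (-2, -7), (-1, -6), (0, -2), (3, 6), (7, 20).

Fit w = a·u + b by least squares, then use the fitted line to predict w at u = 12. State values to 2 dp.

Compute the Gram sums: Σu·u = 63, Σu = 7, Σ1 = 5.
Right-hand side: Σu·w = 178, Σw = 11.
Normal equations: [[63, 7]; [7, 5]]·[a, b]ᵀ = [178, 11]ᵀ.
Eliminating b: 5·(row 1) − 7·(row 2) gives 266·a = 5·178 − 7·11 = 813, so a = 813/266.
Then b = (11 − 7·(813/266))/5 = -79/38.
At u = 12: ŵ = (813/266)·(12) + (-79/38)·(1) = 9203/266.

ŵ = 34.60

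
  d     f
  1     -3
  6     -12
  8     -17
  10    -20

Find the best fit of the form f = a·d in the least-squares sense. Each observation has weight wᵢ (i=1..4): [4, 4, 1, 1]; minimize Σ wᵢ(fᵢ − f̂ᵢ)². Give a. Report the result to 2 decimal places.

The normal equations are: 312·a = -636.
(Σwᵢ·d·d = 312, Σwᵢ·d·f = -636.)
Hence a = -636 / 312 ≈ -2.03846.

a = -2.04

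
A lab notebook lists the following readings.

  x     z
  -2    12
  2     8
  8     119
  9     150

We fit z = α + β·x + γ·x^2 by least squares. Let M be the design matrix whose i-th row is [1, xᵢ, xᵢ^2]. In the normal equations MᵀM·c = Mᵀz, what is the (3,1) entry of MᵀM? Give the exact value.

Row 3 ↔ basis x^2, column 1 ↔ basis 1, so (MᵀM)_{3,1} = Σᵢ x^2 = (4)·(1) + (4)·(1) + (64)·(1) + (81)·(1) = 153.

153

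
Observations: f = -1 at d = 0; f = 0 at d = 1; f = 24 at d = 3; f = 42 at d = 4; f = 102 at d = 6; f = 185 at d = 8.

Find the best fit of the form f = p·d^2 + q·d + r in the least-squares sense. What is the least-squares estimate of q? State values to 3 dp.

q = -1.150

Sums needed: Σd^2·d^2 = 5730, Σd^2·d = 820, Σd^2 = 126, Σd·d = 126, Σd = 22, Σ1 = 6.
And Σd^2·f = 16400, Σd·f = 2332, Σf = 352.
Normal equations: [[5730, 820, 126]; [820, 126, 22]; [126, 22, 6]]·[p, q, r]ᵀ = [16400, 2332, 352]ᵀ.
Row-reducing yields p = 26674/8733, q = -3348/2911, r = -10990/8733.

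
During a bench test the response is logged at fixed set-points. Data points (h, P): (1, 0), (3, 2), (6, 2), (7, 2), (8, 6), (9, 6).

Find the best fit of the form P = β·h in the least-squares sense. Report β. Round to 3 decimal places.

Setting ∂/∂β … = 0 gives: 240·β = 134.
β = 134/240 = 0.558333.

β = 0.558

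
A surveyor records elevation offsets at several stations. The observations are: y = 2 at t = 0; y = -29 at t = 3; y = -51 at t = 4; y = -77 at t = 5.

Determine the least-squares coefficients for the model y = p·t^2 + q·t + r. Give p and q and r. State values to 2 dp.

p = -2.70, q = -2.35, r = 2.03

From the data, Σt^2·t^2 = 962, Σt^2·t = 216, Σt^2 = 50, Σt·t = 50, Σt = 12, Σ1 = 4.
Right-hand side: Σt^2·y = -3002, Σt·y = -676, Σy = -155.
Inverting the 3×3 Gram matrix, [p, q, r]ᵀ = [-977/362, -425/181, 735/362]ᵀ.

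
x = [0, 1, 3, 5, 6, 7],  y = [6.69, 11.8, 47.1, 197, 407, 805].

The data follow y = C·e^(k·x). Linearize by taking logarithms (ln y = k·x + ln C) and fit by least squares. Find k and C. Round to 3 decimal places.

k = 0.693, C = 6.216

Let Y = ln y. Fitting Y = k·x + ln C by least squares:
Over the data: Σx = 22.0000, Σ(x)² = 120.0000, Σln y = 26.2038, Σx·ln y = 123.3297.
Normal system: [[120.0000, 22.0000]; [22.0000, 6]]·[k, ln C]ᵀ = [123.3297, 26.2038]ᵀ.
Slope k = (n·Σx·ln y − Σx·Σln y)/(n·Σ(x)² − (Σx)²) = (6·123.3297 − 22.0000·26.2038)/236.0000 = 0.69277; ln C = (Σln y − k·Σx)/n = 1.82715, so C = exp(1.82715) = 6.21616.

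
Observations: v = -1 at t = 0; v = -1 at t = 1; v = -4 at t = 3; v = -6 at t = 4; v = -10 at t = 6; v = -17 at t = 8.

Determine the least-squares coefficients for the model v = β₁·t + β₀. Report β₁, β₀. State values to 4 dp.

Setting ∂/∂β₁ … = 0 gives: 126·β₁ + 22·β₀ = -233;  22·β₁ + 6·β₀ = -39.
Eliminating β₀: 6·(row 1) − 22·(row 2) gives 272·β₁ = 6·(-233) − 22·(-39) = -540, so β₁ = -135/68.
Then β₀ = ((-39) − 22·(-135/68))/6 = 53/68.

β₁ = -1.9853, β₀ = 0.7794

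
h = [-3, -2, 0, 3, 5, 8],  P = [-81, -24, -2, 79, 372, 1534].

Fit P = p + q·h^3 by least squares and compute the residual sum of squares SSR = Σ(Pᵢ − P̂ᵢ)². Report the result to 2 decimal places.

Forming AᵀA = [[6, 629]; [629, 279291]] and AᵀP = [1878, 836420]ᵀ gives AᵀA·[p, q]ᵀ = AᵀP.
det = 6·279291 − 629² = 1280105.
p = (1878·279291 − 629·836420)/1280105 = -1599682/1280105; q = (6·836420 − 629·1878)/1280105 = 3837258/1280105.
Residuals: 1517143/1280105, 1575226/1280105, -960528/1280105, -877989/1280105, -1858508/1280105, 604656/1280105; SSR = 8043246/1280105.

SSR = 6.28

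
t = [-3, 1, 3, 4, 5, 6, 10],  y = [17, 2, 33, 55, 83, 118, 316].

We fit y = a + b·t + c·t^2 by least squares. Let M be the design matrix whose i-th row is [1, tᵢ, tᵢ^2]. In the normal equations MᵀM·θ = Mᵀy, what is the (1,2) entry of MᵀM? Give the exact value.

26

Row 1 ↔ basis 1, column 2 ↔ basis t, so (MᵀM)_{1,2} = Σᵢ t = (1)·(-3) + (1)·(1) + (1)·(3) + (1)·(4) + (1)·(5) + (1)·(6) + (1)·(10) = 26.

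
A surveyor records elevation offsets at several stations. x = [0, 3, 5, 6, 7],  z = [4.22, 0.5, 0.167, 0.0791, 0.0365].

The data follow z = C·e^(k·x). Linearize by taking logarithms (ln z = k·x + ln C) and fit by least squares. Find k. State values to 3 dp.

Taking logs, ln z = k·x + ln C, so regress ln z on x.
AᵀA = [[119.0000, 21.0000]; [21.0000, 5]], rhs = [-49.4236, -6.8906]ᵀ  (here Σx = 21.0000, Σ(x)² = 119.0000, Σln z = -6.8906, Σx·ln z = -49.4236).
Δ = 119.0000·5 − (21.0000)² = 154.0000; k = (-49.4236·5 − 21.0000·-6.8906)/154.0000 = -0.66504, ln C = (119.0000·-6.8906 − 21.0000·-49.4236)/154.0000 = 1.41506.

k = -0.665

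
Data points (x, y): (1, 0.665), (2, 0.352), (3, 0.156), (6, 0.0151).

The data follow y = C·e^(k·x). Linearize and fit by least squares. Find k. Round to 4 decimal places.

k = -0.7657

Let Y = ln y. Fitting Y = k·x + ln C by least squares:
Σx = 12.0000, Σ(x)² = 50.0000, Σln y = -7.5031, Σx·ln y = -33.2283.
Normal system: [[50.0000, 12.0000]; [12.0000, 4]]·[k, ln C]ᵀ = [-33.2283, -7.5031]ᵀ.
Slope k = (n·Σx·ln y − Σx·Σln y)/(n·Σ(x)² − (Σx)²) = (4·-33.2283 − 12.0000·-7.5031)/56.0000 = -0.76565; ln C = (Σln y − k·Σx)/n = 0.42119.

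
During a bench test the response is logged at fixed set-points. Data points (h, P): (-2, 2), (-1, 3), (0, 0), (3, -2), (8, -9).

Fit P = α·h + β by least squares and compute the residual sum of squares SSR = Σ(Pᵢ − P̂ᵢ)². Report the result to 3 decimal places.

SSR = 3.604

Normal-equation sums: Σh·h = 78, Σh = 8, Σ1 = 5.
For MᵀP: Σh·P = -85, ΣP = -6.
MᵀM·[α, β]ᵀ = MᵀP becomes [[78, 8]; [8, 5]]·[α, β]ᵀ = [-85, -6]ᵀ.
Eliminating β: 5·(row 1) − 8·(row 2) gives 326·α = 5·(-85) − 8·(-6) = -377, so α = -377/326.
Then β = ((-6) − 8·(-377/326))/5 = 106/163.
Residuals: -157/163, 389/326, -106/163, 267/326, -65/163; SSR = 1175/326.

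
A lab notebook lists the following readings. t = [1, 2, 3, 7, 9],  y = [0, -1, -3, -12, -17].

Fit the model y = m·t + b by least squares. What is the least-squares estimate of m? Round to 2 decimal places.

m = -2.18

With design matrix X, XᵀX = [[144, 22]; [22, 5]] and Xᵀy = [-248, -33]ᵀ.
Δ = 144·5 − 22² = 236.
m = ((-248)·5 − 22·(-33))/236 = -257/118; b = (144·(-33) − 22·(-248))/236 = 176/59.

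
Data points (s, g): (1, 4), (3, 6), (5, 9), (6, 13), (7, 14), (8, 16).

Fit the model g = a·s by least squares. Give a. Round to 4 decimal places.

a = 2.0163

The normal system MᵀM·[a]ᵀ = Mᵀg is [[184]]·[a]ᵀ = [371]ᵀ.
Hence a = 371 / 184 ≈ 2.0163.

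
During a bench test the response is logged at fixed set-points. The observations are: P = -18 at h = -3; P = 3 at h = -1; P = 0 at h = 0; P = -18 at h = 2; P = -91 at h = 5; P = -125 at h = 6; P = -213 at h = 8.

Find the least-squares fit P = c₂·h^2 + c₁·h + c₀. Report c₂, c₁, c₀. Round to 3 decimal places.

The normal system XᵀX·[c₂, c₁, c₀]ᵀ = XᵀP is [[6115, 833, 139]; [833, 139, 17]; [139, 17, 7]]·[c₂, c₁, c₀]ᵀ = [-20638, -2894, -462]ᵀ.
Inverting the 3×3 Gram matrix, [c₂, c₁, c₀]ᵀ = [-35335/12012, -38677/12012, 465/2002]ᵀ.

c₂ = -2.942, c₁ = -3.220, c₀ = 0.232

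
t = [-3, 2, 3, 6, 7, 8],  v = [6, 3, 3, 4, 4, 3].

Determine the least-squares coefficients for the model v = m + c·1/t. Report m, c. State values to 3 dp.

Sums needed: Σ1 = 6, Σ1/t = 157/168, Σ1/t·1/t = 1681/3136.
Moment sums: Σv = 23, Σ1/t·v = 355/168.
MᵀM·[m, c]ᵀ = Mᵀv becomes [[6, 157/168]; [157/168, 1681/3136]]·[m, c]ᵀ = [23, 355/168]ᵀ.
Determinant 6·(1681/3136) − (157/168)² = 66125/28224.
m = (23·(1681/3136) − (157/168)·(355/168))/(66125/28224) = 292232/66125; c = (6·(355/168) − (157/168)·23)/(66125/28224) = -248808/66125.

m = 4.419, c = -3.763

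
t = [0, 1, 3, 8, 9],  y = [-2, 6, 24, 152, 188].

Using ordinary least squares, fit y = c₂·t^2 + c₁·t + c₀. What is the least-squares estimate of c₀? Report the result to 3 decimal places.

The normal equations are: 10739·c₂ + 1269·c₁ + 155·c₀ = 25178;  1269·c₂ + 155·c₁ + 21·c₀ = 2986;  155·c₂ + 21·c₁ + 5·c₀ = 368.
(Σt^2·t^2 = 10739, Σt^2·t = 1269, Σt^2 = 155, Σt·t = 155, Σt = 21, Σ1 = 5, Σt^2·y = 25178, Σt·y = 2986, Σy = 368.)
Row-reducing yields c₂ = 6181/3014, c₁ = 7807/3014, c₀ = -1285/1507.

c₀ = -0.853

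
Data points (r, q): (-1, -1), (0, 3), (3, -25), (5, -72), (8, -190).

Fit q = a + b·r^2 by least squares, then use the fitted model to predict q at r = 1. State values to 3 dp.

q̂ = -0.503

From the data, Σ1 = 5, Σr^2 = 99, Σr^2·r^2 = 4803.
And Σq = -285, Σr^2·q = -14186.
MᵀM·[a, b]ᵀ = Mᵀq becomes [[5, 99]; [99, 4803]]·[a, b]ᵀ = [-285, -14186]ᵀ.
Δ = 5·4803 − 99² = 14214.
a = ((-285)·4803 − 99·(-14186))/14214 = 11853/4738; b = (5·(-14186) − 99·(-285))/14214 = -42715/14214.
At r = 1: q̂ = (11853/4738)·(1) + (-42715/14214)·(1) = -3578/7107.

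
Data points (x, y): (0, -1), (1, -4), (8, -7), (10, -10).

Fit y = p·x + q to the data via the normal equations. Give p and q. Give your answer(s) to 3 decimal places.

p = -0.742, q = -1.973

With design matrix A, AᵀA = [[165, 19]; [19, 4]] and Aᵀy = [-160, -22]ᵀ.
Δ = 165·4 − 19² = 299.
p = ((-160)·4 − 19·(-22))/299 = -222/299; q = (165·(-22) − 19·(-160))/299 = -590/299.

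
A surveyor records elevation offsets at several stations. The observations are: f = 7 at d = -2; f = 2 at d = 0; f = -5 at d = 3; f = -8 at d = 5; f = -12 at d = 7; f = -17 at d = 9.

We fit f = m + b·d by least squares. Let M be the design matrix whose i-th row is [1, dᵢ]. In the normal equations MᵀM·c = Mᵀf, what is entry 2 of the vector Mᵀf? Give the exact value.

-306

Entry 2 ↔ basis d, so (Mᵀf)_{2} = Σᵢ (d)·fᵢ = (-2)·(7) + (0)·(2) + (3)·(-5) + (5)·(-8) + (7)·(-12) + (9)·(-17) = -306.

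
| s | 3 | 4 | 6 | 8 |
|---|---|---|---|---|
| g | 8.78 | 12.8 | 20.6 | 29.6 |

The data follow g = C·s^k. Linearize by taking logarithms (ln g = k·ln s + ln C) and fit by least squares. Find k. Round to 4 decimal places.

With ln gᵢ as the transformed response and ln sᵢ as the regressor:
XᵀX = [[10.6632, 6.3561]; [6.3561, 4]], rhs = [18.3863, 11.1350]ᵀ  (here Σln s = 6.3561, Σ(ln s)² = 10.6632, Σln g = 11.1350, Σln s·ln g = 18.3863).
Solving (det = 2.2529): k = 1.22950, ln C = 0.83004.

k = 1.2295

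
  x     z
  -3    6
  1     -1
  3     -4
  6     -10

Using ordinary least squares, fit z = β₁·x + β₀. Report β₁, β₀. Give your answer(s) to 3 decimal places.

Compute the Gram sums: Σx·x = 55, Σx = 7, Σ1 = 4.
And Σx·z = -91, Σz = -9.
AᵀA·[β₁, β₀]ᵀ = Aᵀz becomes [[55, 7]; [7, 4]]·[β₁, β₀]ᵀ = [-91, -9]ᵀ.
Determinant 55·4 − 7² = 171.
β₁ = ((-91)·4 − 7·(-9))/171 = -301/171; β₀ = (55·(-9) − 7·(-91))/171 = 142/171.

β₁ = -1.760, β₀ = 0.830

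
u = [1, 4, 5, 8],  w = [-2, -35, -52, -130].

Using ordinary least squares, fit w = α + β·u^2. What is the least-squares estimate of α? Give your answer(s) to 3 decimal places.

α = -1.255

Entries of MᵀM: Σ1 = 4, Σu^2 = 106, Σu^2·u^2 = 4978.
And Σw = -219, Σu^2·w = -10182.
So MᵀM·[α, β]ᵀ = Mᵀw: [[4, 106]; [106, 4978]]·[α, β]ᵀ = [-219, -10182]ᵀ.
Δ = 4·4978 − 106² = 8676.
α = ((-219)·4978 − 106·(-10182))/8676 = -605/482; β = (4·(-10182) − 106·(-219))/8676 = -973/482.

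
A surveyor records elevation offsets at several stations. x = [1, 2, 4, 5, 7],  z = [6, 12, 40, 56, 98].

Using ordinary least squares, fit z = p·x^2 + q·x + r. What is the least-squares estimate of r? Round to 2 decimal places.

Compute the Gram sums: Σx^2·x^2 = 3299, Σx^2·x = 541, Σx^2 = 95, Σx·x = 95, Σx = 19, Σ1 = 5.
Right-hand side: Σx^2·z = 6896, Σx·z = 1156, Σz = 212.
Normal equations: [[3299, 541, 95]; [541, 95, 19]; [95, 19, 5]]·[p, q, r]ᵀ = [6896, 1156, 212]ᵀ.
Row-reducing yields p = 46/33, q = 48/11, r = -2/3.

r = -0.67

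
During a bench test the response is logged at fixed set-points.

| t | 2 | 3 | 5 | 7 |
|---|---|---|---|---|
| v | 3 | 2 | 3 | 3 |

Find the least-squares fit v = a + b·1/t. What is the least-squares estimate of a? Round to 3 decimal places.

Normal-equation sums: Σ1 = 4, Σ1/t = 247/210, Σ1/t·1/t = 18589/44100.
Right-hand side: Σv = 11, Σ1/t·v = 671/210.
Δ = 4·(18589/44100) − (247/210)² = 1483/4900.
a = (11·(18589/44100) − (247/210)·(671/210))/(1483/4900) = 12914/4449; b = (4·(671/210) − (247/210)·11)/(1483/4900) = -770/1483.

a = 2.903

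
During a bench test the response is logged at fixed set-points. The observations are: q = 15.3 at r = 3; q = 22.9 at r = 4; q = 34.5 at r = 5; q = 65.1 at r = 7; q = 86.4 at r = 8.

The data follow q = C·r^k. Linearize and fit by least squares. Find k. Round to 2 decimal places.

k = 1.78

With ln qᵢ as the transformed response and ln rᵢ as the regressor:
Σln r = 8.1197, Σ(ln r)² = 13.8297, Σln q = 18.0349, Σln r·ln q = 30.4347.
Equations: 13.8297·k + 8.1197·ln C = 30.4347;  8.1197·k + 5·ln C = 18.0349.
Solving (det = 3.2190): k = 1.78183, ln C = 0.71339.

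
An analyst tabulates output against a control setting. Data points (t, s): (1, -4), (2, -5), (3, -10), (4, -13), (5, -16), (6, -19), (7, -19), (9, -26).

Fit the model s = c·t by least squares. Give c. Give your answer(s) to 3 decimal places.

Compute the Gram sums: Σt·t = 221.
For Aᵀs: Σt·s = -657.
Hence c = -657 / 221 ≈ -2.97285.

c = -2.973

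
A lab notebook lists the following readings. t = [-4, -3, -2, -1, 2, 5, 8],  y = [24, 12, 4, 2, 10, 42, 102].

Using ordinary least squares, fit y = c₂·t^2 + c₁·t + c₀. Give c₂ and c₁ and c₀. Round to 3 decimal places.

Compute the Gram sums: Σt^2·t^2 = 5091, Σt^2·t = 545, Σt^2 = 123, Σt·t = 123, Σt = 5, Σ1 = 7.
Right-hand side: Σt^2·y = 8128, Σt·y = 904, Σy = 196.
Normal equations: [[5091, 545, 123]; [545, 123, 5]; [123, 5, 7]]·[c₂, c₁, c₀]ᵀ = [8128, 904, 196]ᵀ.
Row-reducing yields c₂ = 91939/61649, c₁ = 42457/61649, c₀ = 11478/8807.

c₂ = 1.491, c₁ = 0.689, c₀ = 1.303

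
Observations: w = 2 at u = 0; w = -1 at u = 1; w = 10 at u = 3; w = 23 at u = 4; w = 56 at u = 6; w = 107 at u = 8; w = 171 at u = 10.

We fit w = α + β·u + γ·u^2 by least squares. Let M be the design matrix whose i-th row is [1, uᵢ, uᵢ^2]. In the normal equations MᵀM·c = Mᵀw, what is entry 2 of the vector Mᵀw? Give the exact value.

3023

Entry 2 ↔ basis u, so (Mᵀw)_{2} = Σᵢ (u)·wᵢ = (0)·(2) + (1)·(-1) + (3)·(10) + (4)·(23) + (6)·(56) + (8)·(107) + (10)·(171) = 3023.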